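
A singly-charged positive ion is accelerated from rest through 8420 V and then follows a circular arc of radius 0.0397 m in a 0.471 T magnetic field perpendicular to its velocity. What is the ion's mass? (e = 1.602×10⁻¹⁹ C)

Combine |q|V = ½mv² and r = mv/(|q|B): eliminate v to get m = qB²r²/(2V).
m = (1.602×10⁻¹⁹)(0.471)²(0.0397)²/(2·8420) ≈ 3.33×10⁻²⁷ kg.

m ≈ 3.33×10⁻²⁷ kg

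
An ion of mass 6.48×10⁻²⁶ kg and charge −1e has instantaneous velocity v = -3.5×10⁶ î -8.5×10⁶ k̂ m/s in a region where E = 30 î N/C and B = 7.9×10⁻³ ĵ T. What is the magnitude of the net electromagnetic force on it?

|F| ≈ 1.16×10⁻¹⁴ N

v×B = (6.72×10⁴, 0, -2.77×10⁴) N/C.
E + v×B = (6.72×10⁴, 0, -2.77×10⁴) N/C.
F = q(E + v×B) = (−1.602×10⁻¹⁹ C)·(6.72×10⁴, 0, -2.77×10⁴) = (-1.08×10⁻¹⁴, 0, 4.43×10⁻¹⁵) N.
|F| = 1.16×10⁻¹⁴ N.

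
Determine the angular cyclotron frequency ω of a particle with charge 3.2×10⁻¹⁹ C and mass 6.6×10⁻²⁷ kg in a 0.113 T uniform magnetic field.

ω ≈ 5.48×10⁶ rad/s

ω = |q|B/m.
ω = (3.2×10⁻¹⁹)(0.113)/6.6×10⁻²⁷ ≈ 5.48×10⁶ rad/s.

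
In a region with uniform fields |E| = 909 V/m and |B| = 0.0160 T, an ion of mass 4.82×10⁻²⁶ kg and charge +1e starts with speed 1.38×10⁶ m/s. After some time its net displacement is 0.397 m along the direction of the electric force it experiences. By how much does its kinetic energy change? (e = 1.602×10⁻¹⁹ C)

The magnetic force is always ⟂ v and does no work; only the electric force changes KE.
ΔKE = F_E · d = |q|E d = (1.602×10⁻¹⁹)(909)(0.397) ≈ 5.78×10⁻¹⁷ J.

ΔKE ≈ 5.78×10⁻¹⁷ J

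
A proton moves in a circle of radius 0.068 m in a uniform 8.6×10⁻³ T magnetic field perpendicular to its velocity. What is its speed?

From |q|vB = mv²/r, v = |q|Br/m.
v = (1.602×10⁻¹⁹)(8.6×10⁻³)(0.068)/1.673×10⁻²⁷ ≈ 5.6×10⁴ m/s.

v ≈ 5.6×10⁴ m/s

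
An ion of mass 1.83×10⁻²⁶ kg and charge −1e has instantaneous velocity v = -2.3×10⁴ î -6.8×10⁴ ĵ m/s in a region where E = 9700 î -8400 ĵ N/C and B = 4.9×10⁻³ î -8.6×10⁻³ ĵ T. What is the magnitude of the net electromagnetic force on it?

|F| ≈ 2.06×10⁻¹⁵ N

v×B = (0, 0, 531) N/C.
E + v×B = (9700, -8400, 531) N/C.
F = q(E + v×B) = (−1.602×10⁻¹⁹ C)·(9700, -8400, 531) = (-1.55×10⁻¹⁵, 1.35×10⁻¹⁵, -8.51×10⁻¹⁷) N.
|F| = 2.06×10⁻¹⁵ N.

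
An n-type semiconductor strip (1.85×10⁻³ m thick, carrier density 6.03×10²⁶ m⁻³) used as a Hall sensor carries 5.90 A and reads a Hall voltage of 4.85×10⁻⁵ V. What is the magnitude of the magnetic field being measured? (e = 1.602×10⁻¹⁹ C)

B ≈ 1.47 T

From V_H = IB/(n e t), B = V_H n e t / I.
B = (4.85×10⁻⁵)(6.03×10²⁶)(1.602×10⁻¹⁹)(1.85×10⁻³)/5.90 ≈ 1.47 T.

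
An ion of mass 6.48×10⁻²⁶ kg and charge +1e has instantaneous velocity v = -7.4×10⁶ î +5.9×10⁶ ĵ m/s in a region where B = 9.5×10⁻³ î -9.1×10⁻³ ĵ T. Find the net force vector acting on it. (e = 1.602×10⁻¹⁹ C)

F ≈ (0, 0, 1.81×10⁻¹⁵) N

v×B = (0, 0, 1.13×10⁴) N/C.
F = q v×B = (1.602×10⁻¹⁹ C)·(0, 0, 1.13×10⁴) = (0, 0, 1.81×10⁻¹⁵) N.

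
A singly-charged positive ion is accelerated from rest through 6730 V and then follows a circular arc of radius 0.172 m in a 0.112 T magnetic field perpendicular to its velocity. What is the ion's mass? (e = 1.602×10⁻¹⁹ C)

m ≈ 4.42×10⁻²⁷ kg

Combine |q|V = ½mv² and r = mv/(|q|B): eliminate v to get m = qB²r²/(2V).
m = (1.602×10⁻¹⁹)(0.112)²(0.172)²/(2·6730) ≈ 4.42×10⁻²⁷ kg.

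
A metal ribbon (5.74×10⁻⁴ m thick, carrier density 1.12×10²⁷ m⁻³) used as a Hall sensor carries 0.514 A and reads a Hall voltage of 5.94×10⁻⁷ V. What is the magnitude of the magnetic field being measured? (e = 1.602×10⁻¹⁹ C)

From V_H = IB/(n e t), B = V_H n e t / I.
B = (5.94×10⁻⁷)(1.12×10²⁷)(1.602×10⁻¹⁹)(5.74×10⁻⁴)/0.514 ≈ 0.119 T.

B ≈ 0.119 T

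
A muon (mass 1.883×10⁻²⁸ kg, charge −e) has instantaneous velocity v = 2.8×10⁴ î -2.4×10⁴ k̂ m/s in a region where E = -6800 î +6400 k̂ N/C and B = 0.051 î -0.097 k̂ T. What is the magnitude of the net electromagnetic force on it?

|F| ≈ 1.51×10⁻¹⁵ N

v×B = (0, 1490, 0) N/C.
E + v×B = (-6800, 1490, 6400) N/C.
F = q(E + v×B) = (−1.602×10⁻¹⁹ C)·(-6800, 1490, 6400) = (1.09×10⁻¹⁵, -2.39×10⁻¹⁶, -1.03×10⁻¹⁵) N.
|F| = 1.51×10⁻¹⁵ N.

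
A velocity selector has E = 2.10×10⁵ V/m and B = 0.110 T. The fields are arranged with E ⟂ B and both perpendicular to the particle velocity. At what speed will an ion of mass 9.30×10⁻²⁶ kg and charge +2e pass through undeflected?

v = 1.91×10⁶ m/s

Straight-line motion ⇒ electric and magnetic forces cancel, so E = vB.
v = E/B = 2.10×10⁵/0.110 = 1.91×10⁶ m/s.
The result is independent of the particle's charge and mass.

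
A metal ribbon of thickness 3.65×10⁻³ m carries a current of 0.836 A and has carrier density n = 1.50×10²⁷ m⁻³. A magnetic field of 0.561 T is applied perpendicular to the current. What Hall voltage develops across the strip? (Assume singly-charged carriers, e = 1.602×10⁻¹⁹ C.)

V_H ≈ 5.35×10⁻⁷ V

V_H = IB/(n e t).
V_H = (0.836)(0.561)/((1.50×10²⁷)(1.602×10⁻¹⁹)(3.65×10⁻³)) ≈ 5.35×10⁻⁷ V.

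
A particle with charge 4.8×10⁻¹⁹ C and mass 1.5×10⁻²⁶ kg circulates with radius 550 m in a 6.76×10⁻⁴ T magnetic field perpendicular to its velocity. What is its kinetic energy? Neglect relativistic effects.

KE ≈ 6.63×10⁶ eV

v = |q|Br/m, then KE = ½mv² = (qBr)²/(2m).
v = (4.8×10⁻¹⁹)(6.76×10⁻⁴)(550)/1.5×10⁻²⁶ ≈ 1.190×10⁷ m/s.
KE = ½(1.5×10⁻²⁶)(1.190×10⁷)² ≈ 1.06×10⁻¹² J = 6.63×10⁶ eV.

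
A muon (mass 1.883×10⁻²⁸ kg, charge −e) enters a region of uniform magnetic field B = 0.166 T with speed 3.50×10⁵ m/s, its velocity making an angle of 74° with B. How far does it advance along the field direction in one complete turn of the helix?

p ≈ 4.29×10⁻³ m

v∥ = v cosθ = 3.50×10⁵·cos74° ≈ 9.647×10⁴ m/s.
T = 2πm/(|q|B) = 2π(1.883×10⁻²⁸)/((1.602×10⁻¹⁹)(0.166)) ≈ 4.449×10⁻⁸ s.
pitch = v∥ T = (9.647×10⁴)(4.449×10⁻⁸) ≈ 4.29×10⁻³ m.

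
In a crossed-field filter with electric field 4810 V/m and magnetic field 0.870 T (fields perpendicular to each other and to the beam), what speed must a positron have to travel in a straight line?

v = 5530 m/s

For undeflected motion the electric and magnetic forces balance: qE = qvB.
v = E/B = 4810/0.870 = 5530 m/s.
The result is independent of the particle's charge and mass.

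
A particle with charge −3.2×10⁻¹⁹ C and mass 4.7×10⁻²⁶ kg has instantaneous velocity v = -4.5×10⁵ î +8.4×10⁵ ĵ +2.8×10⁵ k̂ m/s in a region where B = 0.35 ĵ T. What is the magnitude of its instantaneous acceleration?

v×B = (-9.80×10⁴, 0, -1.58×10⁵) N/C.
F = q v×B = (−3.2×10⁻¹⁹ C)·(-9.80×10⁴, 0, -1.58×10⁵) = (3.14×10⁻¹⁴, 0, 5.04×10⁻¹⁴) N.
|a| = |F|/m = 5.936×10⁻¹⁴/4.7×10⁻²⁶ ≈ 1.26×10¹² m/s².

|a| ≈ 1.26×10¹² m/s²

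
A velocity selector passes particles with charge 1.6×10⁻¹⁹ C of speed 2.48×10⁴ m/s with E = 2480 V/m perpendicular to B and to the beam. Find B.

B = 0.100 T

Balance of forces in the selector: qE = qvB ⇒ B = E/v.
B = 2480/2.48×10⁴ = 0.100 T.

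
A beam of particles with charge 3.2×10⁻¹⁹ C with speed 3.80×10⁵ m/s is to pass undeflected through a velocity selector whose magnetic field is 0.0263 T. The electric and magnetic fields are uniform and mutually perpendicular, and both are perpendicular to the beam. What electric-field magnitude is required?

E = 9990 V/m

For straight-line motion qE = qvB, so E = vB.
E = 3.80×10⁵ × 0.0263 = 9990 V/m.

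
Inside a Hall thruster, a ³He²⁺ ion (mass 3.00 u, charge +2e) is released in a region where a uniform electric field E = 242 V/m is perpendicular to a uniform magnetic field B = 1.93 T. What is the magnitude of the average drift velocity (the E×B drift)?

v_d ≈ 125 m/s

The steady drift has the magnetic force balancing the electric force, so v_d = E/B.
v_d = 242/1.93 = 125 m/s.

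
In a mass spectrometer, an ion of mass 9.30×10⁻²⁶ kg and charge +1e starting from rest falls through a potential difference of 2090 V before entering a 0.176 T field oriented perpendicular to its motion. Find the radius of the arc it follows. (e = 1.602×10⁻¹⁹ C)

r ≈ 0.280 m

Acceleration: |q|V = ½mv² ⇒ v = √(2|q|V/m) = √(2·1.602×10⁻¹⁹·2090/9.30×10⁻²⁶) ≈ 8.486×10⁴ m/s.
In the field: r = mv/(|q|B) = (9.30×10⁻²⁶)(8.486×10⁴)/((1.602×10⁻¹⁹)(0.176)) ≈ 0.280 m.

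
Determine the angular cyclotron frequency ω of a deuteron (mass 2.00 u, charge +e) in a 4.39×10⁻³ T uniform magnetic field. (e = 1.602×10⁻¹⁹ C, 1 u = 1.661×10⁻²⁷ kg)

ω = |q|B/m.
ω = (1.602×10⁻¹⁹)(4.39×10⁻³)/3.322×10⁻²⁷ ≈ 2.12×10⁵ rad/s.

ω ≈ 2.12×10⁵ rad/s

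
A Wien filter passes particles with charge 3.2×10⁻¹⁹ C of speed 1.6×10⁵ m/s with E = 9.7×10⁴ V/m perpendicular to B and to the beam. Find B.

B = 0.61 T

Balance of forces in the selector: qE = qvB ⇒ B = E/v.
B = 9.7×10⁴/1.6×10⁵ = 0.61 T.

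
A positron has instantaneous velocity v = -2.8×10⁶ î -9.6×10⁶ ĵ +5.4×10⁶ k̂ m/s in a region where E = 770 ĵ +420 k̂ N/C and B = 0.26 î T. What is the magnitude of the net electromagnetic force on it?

|F| ≈ 4.59×10⁻¹³ N

v×B = (0, 1.40×10⁶, 2.50×10⁶) N/C.
E + v×B = (0, 1.40×10⁶, 2.50×10⁶) N/C.
F = q(E + v×B) = (1.602×10⁻¹⁹ C)·(0, 1.40×10⁶, 2.50×10⁶) = (0, 2.25×10⁻¹³, 4.00×10⁻¹³) N.
|F| = 4.59×10⁻¹³ N.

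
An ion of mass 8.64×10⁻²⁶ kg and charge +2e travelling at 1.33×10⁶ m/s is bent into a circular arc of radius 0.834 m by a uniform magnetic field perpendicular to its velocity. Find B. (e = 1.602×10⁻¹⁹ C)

From |q|vB = mv²/r, B = mv/(|q|r).
B = (8.64×10⁻²⁶)(1.33×10⁶)/((3.204×10⁻¹⁹)(0.834)) ≈ 0.430 T.

B ≈ 0.430 T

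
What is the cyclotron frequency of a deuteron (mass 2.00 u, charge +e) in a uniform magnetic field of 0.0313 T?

f = |q|B/(2πm).
f = (1.602×10⁻¹⁹)(0.0313)/(2π·3.322×10⁻²⁷) ≈ 2.40×10⁵ Hz.

f ≈ 2.40×10⁵ Hz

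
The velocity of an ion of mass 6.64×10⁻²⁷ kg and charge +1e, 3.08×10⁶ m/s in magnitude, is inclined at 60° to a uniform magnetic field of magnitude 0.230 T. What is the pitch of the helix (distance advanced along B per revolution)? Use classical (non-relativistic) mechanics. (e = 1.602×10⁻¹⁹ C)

p ≈ 1.74 m

v∥ = v cosθ = 3.08×10⁶·cos60° ≈ 1.540×10⁶ m/s.
T = 2πm/(|q|B) = 2π(6.64×10⁻²⁷)/((1.602×10⁻¹⁹)(0.230)) ≈ 1.132×10⁻⁶ s.
pitch = v∥ T = (1.540×10⁶)(1.132×10⁻⁶) ≈ 1.74 m.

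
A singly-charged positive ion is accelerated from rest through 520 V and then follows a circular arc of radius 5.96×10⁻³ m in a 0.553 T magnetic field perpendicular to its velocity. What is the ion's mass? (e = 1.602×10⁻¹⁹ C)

Combine |q|V = ½mv² and r = mv/(|q|B): eliminate v to get m = qB²r²/(2V).
m = (1.602×10⁻¹⁹)(0.553)²(5.96×10⁻³)²/(2·520) ≈ 1.67×10⁻²⁷ kg.

m ≈ 1.67×10⁻²⁷ kg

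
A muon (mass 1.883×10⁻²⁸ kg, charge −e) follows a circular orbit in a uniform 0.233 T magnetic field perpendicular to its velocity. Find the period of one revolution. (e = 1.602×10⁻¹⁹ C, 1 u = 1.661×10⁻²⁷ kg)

T ≈ 3.17×10⁻⁸ s

The cyclotron period depends only on m, q, B: T = 2πm/(|q|B).
T = 2π(1.883×10⁻²⁸)/((1.602×10⁻¹⁹)(0.233)) ≈ 3.17×10⁻⁸ s.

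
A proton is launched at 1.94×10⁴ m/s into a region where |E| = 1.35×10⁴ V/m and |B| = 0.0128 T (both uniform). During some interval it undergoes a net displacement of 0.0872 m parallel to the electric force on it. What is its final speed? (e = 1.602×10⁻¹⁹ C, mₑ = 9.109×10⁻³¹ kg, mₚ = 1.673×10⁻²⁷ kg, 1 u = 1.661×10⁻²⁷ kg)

B does no work; ΔKE = |q|E d.
½mv_f² = ½mv₀² + |q|Ed = ½(1.673×10⁻²⁷)(1.94×10⁴)² + (1.602×10⁻¹⁹)(1.35×10⁴)(0.0872) ≈ 3.148×10⁻¹⁹ J + 1.886×10⁻¹⁶ J ≈ 1.889×10⁻¹⁶ J.
v_f = √(2·1.889×10⁻¹⁶/1.673×10⁻²⁷) ≈ 4.75×10⁵ m/s.

v_f ≈ 4.75×10⁵ m/s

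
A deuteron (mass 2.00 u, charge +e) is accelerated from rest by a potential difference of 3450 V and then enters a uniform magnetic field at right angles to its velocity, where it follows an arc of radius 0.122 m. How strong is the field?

B ≈ 0.0980 T

v = √(2|q|V/m) = √(2·1.602×10⁻¹⁹·3450/3.322×10⁻²⁷) ≈ 5.768×10⁵ m/s.
B = mv/(|q|r) = (3.322×10⁻²⁷)(5.768×10⁵)/((1.602×10⁻¹⁹)(0.122)) ≈ 0.0980 T.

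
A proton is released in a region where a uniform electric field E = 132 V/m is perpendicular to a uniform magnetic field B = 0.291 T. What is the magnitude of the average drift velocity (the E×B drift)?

v_d ≈ 454 m/s

The E×B drift speed is v_d = E/B.
v_d = 132/0.291 = 454 m/s.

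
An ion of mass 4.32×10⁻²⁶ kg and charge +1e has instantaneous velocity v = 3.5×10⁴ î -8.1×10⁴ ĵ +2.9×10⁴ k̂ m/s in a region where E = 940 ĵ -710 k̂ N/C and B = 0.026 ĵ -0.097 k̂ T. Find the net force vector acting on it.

v×B = (7100, 3400, 910) N/C.
E + v×B = (7100, 4340, 200) N/C.
F = q(E + v×B) = (1.602×10⁻¹⁹ C)·(7100, 4340, 200) = (1.14×10⁻¹⁵, 6.94×10⁻¹⁶, 3.20×10⁻¹⁷) N.

F ≈ (1.14×10⁻¹⁵, 6.94×10⁻¹⁶, 3.20×10⁻¹⁷) N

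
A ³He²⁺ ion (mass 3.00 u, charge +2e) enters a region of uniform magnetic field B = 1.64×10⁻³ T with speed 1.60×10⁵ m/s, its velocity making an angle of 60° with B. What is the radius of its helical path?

r ≈ 1.31 m

v⊥ = v sinθ = 1.60×10⁵·sin60° ≈ 1.386×10⁵ m/s.
r = m v⊥/(|q|B) = (4.983×10⁻²⁷)(1.386×10⁵)/((3.204×10⁻¹⁹)(1.64×10⁻³)) ≈ 1.31 m.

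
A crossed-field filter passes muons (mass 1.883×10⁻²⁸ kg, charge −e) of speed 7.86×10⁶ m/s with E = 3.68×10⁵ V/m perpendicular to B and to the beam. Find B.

B = 0.0468 T

Balance of forces in the selector: qE = qvB ⇒ B = E/v.
B = 3.68×10⁵/7.86×10⁶ = 0.0468 T.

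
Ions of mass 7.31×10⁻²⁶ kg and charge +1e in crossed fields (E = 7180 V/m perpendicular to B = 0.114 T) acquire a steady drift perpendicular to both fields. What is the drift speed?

The steady drift has the magnetic force balancing the electric force, so v_d = E/B.
v_d = 7180/0.114 = 6.30×10⁴ m/s.

v_d ≈ 6.30×10⁴ m/s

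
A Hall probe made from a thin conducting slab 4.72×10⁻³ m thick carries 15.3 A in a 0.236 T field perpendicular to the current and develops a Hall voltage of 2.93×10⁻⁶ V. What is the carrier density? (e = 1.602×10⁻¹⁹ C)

From V_H = IB/(n e t), n = IB/(V_H e t).
n = (15.3)(0.236)/((2.93×10⁻⁶)(1.602×10⁻¹⁹)(4.72×10⁻³)) ≈ 1.63×10²⁷ m⁻³.

n ≈ 1.63×10²⁷ m⁻³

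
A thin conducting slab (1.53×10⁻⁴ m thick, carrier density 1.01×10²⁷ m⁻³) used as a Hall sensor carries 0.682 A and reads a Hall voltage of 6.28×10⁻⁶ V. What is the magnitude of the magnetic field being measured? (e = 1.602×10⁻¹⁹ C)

From V_H = IB/(n e t), B = V_H n e t / I.
B = (6.28×10⁻⁶)(1.01×10²⁷)(1.602×10⁻¹⁹)(1.53×10⁻⁴)/0.682 ≈ 0.228 T.

B ≈ 0.228 T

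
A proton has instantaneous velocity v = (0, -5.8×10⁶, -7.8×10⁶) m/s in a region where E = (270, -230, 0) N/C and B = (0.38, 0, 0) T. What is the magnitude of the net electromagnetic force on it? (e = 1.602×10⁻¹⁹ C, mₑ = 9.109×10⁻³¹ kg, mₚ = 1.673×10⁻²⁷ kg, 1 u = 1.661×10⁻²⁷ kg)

|F| ≈ 5.92×10⁻¹³ N

v×B = (0, -2.96×10⁶, 2.20×10⁶) N/C.
E + v×B = (270, -2.96×10⁶, 2.20×10⁶) N/C.
F = q(E + v×B) = (1.602×10⁻¹⁹ C)·(270, -2.96×10⁶, 2.20×10⁶) = (4.33×10⁻¹⁷, -4.75×10⁻¹³, 3.53×10⁻¹³) N.
|F| = 5.92×10⁻¹³ N.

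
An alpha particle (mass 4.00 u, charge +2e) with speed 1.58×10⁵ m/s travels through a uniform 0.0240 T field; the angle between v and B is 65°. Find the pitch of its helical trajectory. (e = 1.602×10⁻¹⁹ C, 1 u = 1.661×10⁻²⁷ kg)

p ≈ 0.363 m

v∥ = v cosθ = 1.58×10⁵·cos65° ≈ 6.677×10⁴ m/s.
T = 2πm/(|q|B) = 2π(6.644×10⁻²⁷)/((3.204×10⁻¹⁹)(0.0240)) ≈ 5.429×10⁻⁶ s.
pitch = v∥ T = (6.677×10⁴)(5.429×10⁻⁶) ≈ 0.363 m.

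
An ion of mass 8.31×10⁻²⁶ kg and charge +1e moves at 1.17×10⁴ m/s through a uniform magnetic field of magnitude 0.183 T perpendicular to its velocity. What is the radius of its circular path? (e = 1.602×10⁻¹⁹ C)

The magnetic force provides the centripetal force: |q|vB = mv²/r.
r = mv/(|q|B) = (8.31×10⁻²⁶)(1.17×10⁴)/((1.602×10⁻¹⁹)(0.183)) ≈ 0.0332 m.

r ≈ 0.0332 m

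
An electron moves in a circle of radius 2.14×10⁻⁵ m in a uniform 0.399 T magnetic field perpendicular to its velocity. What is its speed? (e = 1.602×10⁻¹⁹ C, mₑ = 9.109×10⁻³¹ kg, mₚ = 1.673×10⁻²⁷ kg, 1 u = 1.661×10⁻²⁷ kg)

v ≈ 1.50×10⁶ m/s

From |q|vB = mv²/r, v = |q|Br/m.
v = (1.602×10⁻¹⁹)(0.399)(2.14×10⁻⁵)/9.109×10⁻³¹ ≈ 1.50×10⁶ m/s.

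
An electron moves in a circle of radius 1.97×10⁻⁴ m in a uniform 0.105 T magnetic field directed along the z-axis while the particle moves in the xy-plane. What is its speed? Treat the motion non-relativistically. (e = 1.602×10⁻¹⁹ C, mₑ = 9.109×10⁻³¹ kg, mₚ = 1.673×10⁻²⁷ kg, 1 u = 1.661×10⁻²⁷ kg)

v ≈ 3.64×10⁶ m/s

From |q|vB = mv²/r, v = |q|Br/m.
v = (1.602×10⁻¹⁹)(0.105)(1.97×10⁻⁴)/9.109×10⁻³¹ ≈ 3.64×10⁶ m/s.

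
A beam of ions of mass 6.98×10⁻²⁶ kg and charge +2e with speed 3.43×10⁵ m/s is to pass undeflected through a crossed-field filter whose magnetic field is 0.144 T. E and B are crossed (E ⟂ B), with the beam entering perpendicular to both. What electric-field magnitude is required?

For straight-line motion qE = qvB, so E = vB.
E = 3.43×10⁵ × 0.144 = 4.94×10⁴ V/m.

E = 4.94×10⁴ V/m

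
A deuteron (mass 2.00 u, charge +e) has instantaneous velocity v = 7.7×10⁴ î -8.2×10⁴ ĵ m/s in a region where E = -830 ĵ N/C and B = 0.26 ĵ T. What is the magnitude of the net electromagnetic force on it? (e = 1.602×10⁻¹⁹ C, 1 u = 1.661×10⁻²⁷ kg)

|F| ≈ 3.21×10⁻¹⁵ N

v×B = (0, 0, 2.00×10⁴) N/C.
E + v×B = (0, -830, 2.00×10⁴) N/C.
F = q(E + v×B) = (1.602×10⁻¹⁹ C)·(0, -830, 2.00×10⁴) = (0, -1.33×10⁻¹⁶, 3.21×10⁻¹⁵) N.
|F| = 3.21×10⁻¹⁵ N.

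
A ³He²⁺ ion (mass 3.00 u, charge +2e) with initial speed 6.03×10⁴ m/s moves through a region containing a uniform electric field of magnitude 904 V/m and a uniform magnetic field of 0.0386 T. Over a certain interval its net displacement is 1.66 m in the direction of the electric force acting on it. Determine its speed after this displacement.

v_f ≈ 4.43×10⁵ m/s

B does no work; ΔKE = |q|E d.
½mv_f² = ½mv₀² + |q|Ed = ½(4.983×10⁻²⁷)(6.03×10⁴)² + (3.204×10⁻¹⁹)(904)(1.66) ≈ 9.059×10⁻¹⁸ J + 4.808×10⁻¹⁶ J ≈ 4.899×10⁻¹⁶ J.
v_f = √(2·4.899×10⁻¹⁶/4.983×10⁻²⁷) ≈ 4.43×10⁵ m/s.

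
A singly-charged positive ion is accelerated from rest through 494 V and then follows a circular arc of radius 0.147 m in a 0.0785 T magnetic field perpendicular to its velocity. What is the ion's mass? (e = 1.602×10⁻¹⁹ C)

Combine |q|V = ½mv² and r = mv/(|q|B): eliminate v to get m = qB²r²/(2V).
m = (1.602×10⁻¹⁹)(0.0785)²(0.147)²/(2·494) ≈ 2.16×10⁻²⁶ kg.

m ≈ 2.16×10⁻²⁶ kg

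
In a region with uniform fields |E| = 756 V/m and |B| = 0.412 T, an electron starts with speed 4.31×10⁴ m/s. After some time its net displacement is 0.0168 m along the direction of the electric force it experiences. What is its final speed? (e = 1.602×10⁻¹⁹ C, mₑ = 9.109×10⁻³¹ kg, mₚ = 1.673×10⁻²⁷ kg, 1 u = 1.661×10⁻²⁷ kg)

v_f ≈ 2.11×10⁶ m/s

B does no work; ΔKE = |q|E d.
½mv_f² = ½mv₀² + |q|Ed = ½(9.109×10⁻³¹)(4.31×10⁴)² + (1.602×10⁻¹⁹)(756)(0.0168) ≈ 8.460×10⁻²² J + 2.035×10⁻¹⁸ J ≈ 2.036×10⁻¹⁸ J.
v_f = √(2·2.036×10⁻¹⁸/9.109×10⁻³¹) ≈ 2.11×10⁶ m/s.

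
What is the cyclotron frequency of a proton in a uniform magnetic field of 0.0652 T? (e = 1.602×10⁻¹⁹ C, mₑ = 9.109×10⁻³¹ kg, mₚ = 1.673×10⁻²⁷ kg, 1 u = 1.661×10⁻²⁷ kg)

f = |q|B/(2πm).
f = (1.602×10⁻¹⁹)(0.0652)/(2π·1.673×10⁻²⁷) ≈ 9.94×10⁵ Hz.

f ≈ 9.94×10⁵ Hz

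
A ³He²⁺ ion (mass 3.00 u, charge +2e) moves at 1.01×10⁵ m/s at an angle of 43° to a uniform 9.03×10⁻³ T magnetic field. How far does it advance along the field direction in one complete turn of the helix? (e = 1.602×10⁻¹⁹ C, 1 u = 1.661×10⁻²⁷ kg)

p ≈ 0.799 m

v∥ = v cosθ = 1.01×10⁵·cos43° ≈ 7.387×10⁴ m/s.
T = 2πm/(|q|B) = 2π(4.983×10⁻²⁷)/((3.204×10⁻¹⁹)(9.03×10⁻³)) ≈ 1.082×10⁻⁵ s.
pitch = v∥ T = (7.387×10⁴)(1.082×10⁻⁵) ≈ 0.799 m.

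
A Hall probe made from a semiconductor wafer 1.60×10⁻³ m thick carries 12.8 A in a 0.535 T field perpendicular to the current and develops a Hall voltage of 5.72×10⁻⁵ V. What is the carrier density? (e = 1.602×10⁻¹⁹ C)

From V_H = IB/(n e t), n = IB/(V_H e t).
n = (12.8)(0.535)/((5.72×10⁻⁵)(1.602×10⁻¹⁹)(1.60×10⁻³)) ≈ 4.67×10²⁶ m⁻³.

n ≈ 4.67×10²⁶ m⁻³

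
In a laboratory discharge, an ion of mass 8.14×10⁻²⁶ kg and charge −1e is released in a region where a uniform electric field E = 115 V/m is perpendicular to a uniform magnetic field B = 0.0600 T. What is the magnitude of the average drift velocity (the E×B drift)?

v_d ≈ 1920 m/s

In crossed fields the guiding centre drifts at v_d = |E×B|/B² = E/B, independent of charge and mass.
v_d = 115/0.0600 = 1920 m/s.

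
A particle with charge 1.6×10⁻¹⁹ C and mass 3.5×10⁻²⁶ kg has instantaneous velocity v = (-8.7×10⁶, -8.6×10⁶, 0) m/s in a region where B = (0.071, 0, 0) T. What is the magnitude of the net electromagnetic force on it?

|F| ≈ 9.77×10⁻¹⁴ N

v×B = (0, 0, 6.11×10⁵) N/C.
F = q v×B = (1.6×10⁻¹⁹ C)·(0, 0, 6.11×10⁵) = (0, 0, 9.77×10⁻¹⁴) N.
|F| = 9.77×10⁻¹⁴ N.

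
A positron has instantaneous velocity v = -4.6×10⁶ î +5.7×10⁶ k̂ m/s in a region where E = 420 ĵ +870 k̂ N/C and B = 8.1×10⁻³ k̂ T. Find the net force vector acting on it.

F ≈ (0, 6.04×10⁻¹⁵, 1.39×10⁻¹⁶) N

v×B = (0, 3.73×10⁴, 0) N/C.
E + v×B = (0, 3.77×10⁴, 870) N/C.
F = q(E + v×B) = (1.602×10⁻¹⁹ C)·(0, 3.77×10⁴, 870) = (0, 6.04×10⁻¹⁵, 1.39×10⁻¹⁶) N.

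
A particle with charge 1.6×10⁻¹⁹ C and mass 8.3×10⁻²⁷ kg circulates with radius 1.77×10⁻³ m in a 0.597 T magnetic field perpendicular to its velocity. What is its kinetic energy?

v = |q|Br/m, then KE = ½mv² = (qBr)²/(2m).
v = (1.6×10⁻¹⁹)(0.597)(1.77×10⁻³)/8.3×10⁻²⁷ ≈ 2.037×10⁴ m/s.
KE = ½(8.3×10⁻²⁷)(2.037×10⁴)² ≈ 1.72×10⁻¹⁸ J = 10.7 eV.

KE ≈ 10.7 eV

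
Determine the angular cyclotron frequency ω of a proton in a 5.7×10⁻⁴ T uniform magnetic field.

ω = |q|B/m.
ω = (1.602×10⁻¹⁹)(5.7×10⁻⁴)/1.673×10⁻²⁷ ≈ 5.5×10⁴ rad/s.

ω ≈ 5.5×10⁴ rad/s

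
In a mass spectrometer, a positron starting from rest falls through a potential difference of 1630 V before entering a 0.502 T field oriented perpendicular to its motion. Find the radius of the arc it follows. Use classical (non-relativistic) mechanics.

r ≈ 2.71×10⁻⁴ m

Acceleration: |q|V = ½mv² ⇒ v = √(2|q|V/m) = √(2·1.602×10⁻¹⁹·1630/9.109×10⁻³¹) ≈ 2.394×10⁷ m/s.
In the field: r = mv/(|q|B) = (9.109×10⁻³¹)(2.394×10⁷)/((1.602×10⁻¹⁹)(0.502)) ≈ 2.71×10⁻⁴ m.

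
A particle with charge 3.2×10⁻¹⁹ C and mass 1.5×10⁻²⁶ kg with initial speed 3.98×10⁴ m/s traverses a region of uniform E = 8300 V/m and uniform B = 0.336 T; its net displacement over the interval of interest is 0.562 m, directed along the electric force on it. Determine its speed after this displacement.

v_f ≈ 4.48×10⁵ m/s

B does no work; ΔKE = |q|E d.
½mv_f² = ½mv₀² + |q|Ed = ½(1.5×10⁻²⁶)(3.98×10⁴)² + (3.2×10⁻¹⁹)(8300)(0.562) ≈ 1.188×10⁻¹⁷ J + 1.493×10⁻¹⁵ J ≈ 1.505×10⁻¹⁵ J.
v_f = √(2·1.505×10⁻¹⁵/1.5×10⁻²⁶) ≈ 4.48×10⁵ m/s.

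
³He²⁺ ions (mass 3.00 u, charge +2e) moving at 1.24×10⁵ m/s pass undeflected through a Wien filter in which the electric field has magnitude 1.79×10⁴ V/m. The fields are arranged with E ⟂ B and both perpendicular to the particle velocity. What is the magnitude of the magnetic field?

Balance of forces in the selector: qE = qvB ⇒ B = E/v.
B = 1.79×10⁴/1.24×10⁵ = 0.144 T.

B = 0.144 T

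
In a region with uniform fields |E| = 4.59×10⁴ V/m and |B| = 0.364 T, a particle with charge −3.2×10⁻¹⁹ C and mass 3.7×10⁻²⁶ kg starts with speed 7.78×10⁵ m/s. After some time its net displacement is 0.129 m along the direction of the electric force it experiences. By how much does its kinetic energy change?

ΔKE ≈ 1.89×10⁻¹⁵ J

The magnetic force is always ⟂ v and does no work; only the electric force changes KE.
ΔKE = F_E · d = |q|E d = (3.2×10⁻¹⁹)(4.59×10⁴)(0.129) ≈ 1.89×10⁻¹⁵ J.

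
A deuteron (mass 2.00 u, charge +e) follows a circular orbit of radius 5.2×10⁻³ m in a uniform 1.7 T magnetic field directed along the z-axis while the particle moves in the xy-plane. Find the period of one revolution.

The cyclotron period depends only on m, q, B: T = 2πm/(|q|B).
T = 2π(3.322×10⁻²⁷)/((1.602×10⁻¹⁹)(1.7)) ≈ 7.7×10⁻⁸ s.

T ≈ 7.7×10⁻⁸ s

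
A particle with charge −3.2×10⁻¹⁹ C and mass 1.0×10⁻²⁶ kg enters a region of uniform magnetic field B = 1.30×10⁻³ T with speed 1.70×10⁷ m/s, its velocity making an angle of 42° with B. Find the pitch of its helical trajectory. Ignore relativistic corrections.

p ≈ 1910 m

v∥ = v cosθ = 1.70×10⁷·cos42° ≈ 1.263×10⁷ m/s.
T = 2πm/(|q|B) = 2π(1.0×10⁻²⁶)/((3.2×10⁻¹⁹)(1.30×10⁻³)) ≈ 1.510×10⁻⁴ s.
pitch = v∥ T = (1.263×10⁷)(1.510×10⁻⁴) ≈ 1910 m.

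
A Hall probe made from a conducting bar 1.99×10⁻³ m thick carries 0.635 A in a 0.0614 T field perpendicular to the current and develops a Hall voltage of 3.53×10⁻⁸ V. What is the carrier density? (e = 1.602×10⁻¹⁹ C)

From V_H = IB/(n e t), n = IB/(V_H e t).
n = (0.635)(0.0614)/((3.53×10⁻⁸)(1.602×10⁻¹⁹)(1.99×10⁻³)) ≈ 3.46×10²⁷ m⁻³.

n ≈ 3.46×10²⁷ m⁻³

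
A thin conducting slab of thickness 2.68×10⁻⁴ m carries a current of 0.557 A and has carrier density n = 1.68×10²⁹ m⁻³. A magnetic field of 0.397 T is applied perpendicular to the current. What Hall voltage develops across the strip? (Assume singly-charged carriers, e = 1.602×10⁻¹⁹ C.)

V_H = IB/(n e t).
V_H = (0.557)(0.397)/((1.68×10²⁹)(1.602×10⁻¹⁹)(2.68×10⁻⁴)) ≈ 3.07×10⁻⁸ V.

V_H ≈ 3.07×10⁻⁸ V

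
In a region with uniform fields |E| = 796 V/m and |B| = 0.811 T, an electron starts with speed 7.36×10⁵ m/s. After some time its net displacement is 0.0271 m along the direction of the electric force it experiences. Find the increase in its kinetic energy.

ΔKE ≈ 3.46×10⁻¹⁸ J

The magnetic force is always ⟂ v and does no work; only the electric force changes KE.
ΔKE = F_E · d = |q|E d = (1.602×10⁻¹⁹)(796)(0.0271) ≈ 3.46×10⁻¹⁸ J.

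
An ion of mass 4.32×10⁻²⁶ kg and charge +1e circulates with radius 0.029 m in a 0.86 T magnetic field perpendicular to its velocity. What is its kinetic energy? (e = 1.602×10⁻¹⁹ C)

v = |q|Br/m, then KE = ½mv² = (qBr)²/(2m).
v = (1.602×10⁻¹⁹)(0.86)(0.029)/4.32×10⁻²⁶ ≈ 9.249×10⁴ m/s.
KE = ½(4.32×10⁻²⁶)(9.249×10⁴)² ≈ 1.8×10⁻¹⁶ J = 1200 eV.

KE ≈ 1200 eV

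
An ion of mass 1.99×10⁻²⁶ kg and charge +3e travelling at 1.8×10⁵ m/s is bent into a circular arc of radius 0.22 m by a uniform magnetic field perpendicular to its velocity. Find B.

From |q|vB = mv²/r, B = mv/(|q|r).
B = (1.99×10⁻²⁶)(1.8×10⁵)/((4.806×10⁻¹⁹)(0.22)) ≈ 0.034 T.

B ≈ 0.034 T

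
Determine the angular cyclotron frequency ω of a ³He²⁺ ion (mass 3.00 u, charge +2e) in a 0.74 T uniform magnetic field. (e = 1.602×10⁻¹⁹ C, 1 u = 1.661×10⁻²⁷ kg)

ω = |q|B/m.
ω = (3.204×10⁻¹⁹)(0.74)/4.983×10⁻²⁷ ≈ 4.8×10⁷ rad/s.

ω ≈ 4.8×10⁷ rad/s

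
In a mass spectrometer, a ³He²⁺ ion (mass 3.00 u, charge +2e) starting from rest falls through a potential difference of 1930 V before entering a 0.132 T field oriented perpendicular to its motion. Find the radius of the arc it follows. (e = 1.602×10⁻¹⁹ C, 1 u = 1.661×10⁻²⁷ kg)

r ≈ 0.0587 m

Acceleration: |q|V = ½mv² ⇒ v = √(2|q|V/m) = √(2·3.204×10⁻¹⁹·1930/4.983×10⁻²⁷) ≈ 4.982×10⁵ m/s.
In the field: r = mv/(|q|B) = (4.983×10⁻²⁷)(4.982×10⁵)/((3.204×10⁻¹⁹)(0.132)) ≈ 0.0587 m.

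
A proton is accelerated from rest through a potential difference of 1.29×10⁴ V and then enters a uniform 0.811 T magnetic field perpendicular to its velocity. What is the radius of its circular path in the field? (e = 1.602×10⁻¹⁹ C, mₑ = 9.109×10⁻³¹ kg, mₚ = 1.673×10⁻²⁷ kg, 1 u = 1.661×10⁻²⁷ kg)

r ≈ 0.0202 m

Acceleration: |q|V = ½mv² ⇒ v = √(2|q|V/m) = √(2·1.602×10⁻¹⁹·1.29×10⁴/1.673×10⁻²⁷) ≈ 1.572×10⁶ m/s.
In the field: r = mv/(|q|B) = (1.673×10⁻²⁷)(1.572×10⁶)/((1.602×10⁻¹⁹)(0.811)) ≈ 0.0202 m.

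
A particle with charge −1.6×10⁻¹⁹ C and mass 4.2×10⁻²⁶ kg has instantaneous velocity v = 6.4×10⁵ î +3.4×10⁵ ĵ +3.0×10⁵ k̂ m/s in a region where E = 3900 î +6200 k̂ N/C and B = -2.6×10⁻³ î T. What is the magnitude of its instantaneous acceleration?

|a| ≈ 3.09×10¹⁰ m/s²

v×B = (0, -780, 884) N/C.
E + v×B = (3900, -780, 7080) N/C.
F = q(E + v×B) = (−1.6×10⁻¹⁹ C)·(3900, -780, 7080) = (-6.24×10⁻¹⁶, 1.25×10⁻¹⁶, -1.13×10⁻¹⁵) N.
|a| = |F|/m = 1.300×10⁻¹⁵/4.2×10⁻²⁶ ≈ 3.09×10¹⁰ m/s².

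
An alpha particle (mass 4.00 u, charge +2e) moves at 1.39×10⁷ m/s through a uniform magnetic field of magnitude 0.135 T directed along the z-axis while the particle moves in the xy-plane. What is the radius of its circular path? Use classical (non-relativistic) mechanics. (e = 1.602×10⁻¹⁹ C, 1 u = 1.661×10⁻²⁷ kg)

The magnetic force provides the centripetal force: |q|vB = mv²/r.
r = mv/(|q|B) = (6.644×10⁻²⁷)(1.39×10⁷)/((3.204×10⁻¹⁹)(0.135)) ≈ 2.14 m.

r ≈ 2.14 m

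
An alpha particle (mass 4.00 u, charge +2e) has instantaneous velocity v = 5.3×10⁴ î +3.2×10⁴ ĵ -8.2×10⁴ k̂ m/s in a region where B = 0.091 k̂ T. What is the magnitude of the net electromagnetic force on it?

|F| ≈ 1.81×10⁻¹⁵ N

v×B = (2910, -4820, 0) N/C.
F = q v×B = (3.204×10⁻¹⁹ C)·(2910, -4820, 0) = (9.33×10⁻¹⁶, -1.55×10⁻¹⁵, 0) N.
|F| = 1.81×10⁻¹⁵ N.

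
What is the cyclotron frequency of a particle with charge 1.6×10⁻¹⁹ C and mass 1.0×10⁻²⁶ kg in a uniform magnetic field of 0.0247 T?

f ≈ 6.29×10⁴ Hz

f = |q|B/(2πm).
f = (1.6×10⁻¹⁹)(0.0247)/(2π·1.0×10⁻²⁶) ≈ 6.29×10⁴ Hz.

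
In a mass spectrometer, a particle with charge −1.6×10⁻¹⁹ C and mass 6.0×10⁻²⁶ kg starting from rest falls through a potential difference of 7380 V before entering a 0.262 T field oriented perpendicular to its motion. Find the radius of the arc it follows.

r ≈ 0.284 m

Acceleration: |q|V = ½mv² ⇒ v = √(2|q|V/m) = √(2·1.6×10⁻¹⁹·7380/6.0×10⁻²⁶) ≈ 1.984×10⁵ m/s.
In the field: r = mv/(|q|B) = (6.0×10⁻²⁶)(1.984×10⁵)/((1.6×10⁻¹⁹)(0.262)) ≈ 0.284 m.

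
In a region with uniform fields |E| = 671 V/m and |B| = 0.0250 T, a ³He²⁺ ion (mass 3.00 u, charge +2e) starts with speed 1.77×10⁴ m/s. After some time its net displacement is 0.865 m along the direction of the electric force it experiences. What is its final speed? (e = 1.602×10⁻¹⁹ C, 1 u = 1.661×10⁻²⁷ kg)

B does no work; ΔKE = |q|E d.
½mv_f² = ½mv₀² + |q|Ed = ½(4.983×10⁻²⁷)(1.77×10⁴)² + (3.204×10⁻¹⁹)(671)(0.865) ≈ 7.806×10⁻¹⁹ J + 1.860×10⁻¹⁶ J ≈ 1.867×10⁻¹⁶ J.
v_f = √(2·1.867×10⁻¹⁶/4.983×10⁻²⁷) ≈ 2.74×10⁵ m/s.

v_f ≈ 2.74×10⁵ m/s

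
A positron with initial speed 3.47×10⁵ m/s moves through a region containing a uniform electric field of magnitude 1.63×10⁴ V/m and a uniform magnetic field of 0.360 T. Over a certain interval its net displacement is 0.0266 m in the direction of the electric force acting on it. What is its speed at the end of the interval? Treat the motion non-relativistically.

v_f ≈ 1.24×10⁷ m/s

B does no work; ΔKE = |q|E d.
½mv_f² = ½mv₀² + |q|Ed = ½(9.109×10⁻³¹)(3.47×10⁵)² + (1.602×10⁻¹⁹)(1.63×10⁴)(0.0266) ≈ 5.484×10⁻²⁰ J + 6.946×10⁻¹⁷ J ≈ 6.951×10⁻¹⁷ J.
v_f = √(2·6.951×10⁻¹⁷/9.109×10⁻³¹) ≈ 1.24×10⁷ m/s.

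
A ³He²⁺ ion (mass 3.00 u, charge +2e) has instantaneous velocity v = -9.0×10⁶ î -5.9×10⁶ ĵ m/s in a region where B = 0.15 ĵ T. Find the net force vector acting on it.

F ≈ (0, 0, -4.33×10⁻¹³) N

v×B = (0, 0, -1.35×10⁶) N/C.
F = q v×B = (3.204×10⁻¹⁹ C)·(0, 0, -1.35×10⁶) = (0, 0, -4.33×10⁻¹³) N.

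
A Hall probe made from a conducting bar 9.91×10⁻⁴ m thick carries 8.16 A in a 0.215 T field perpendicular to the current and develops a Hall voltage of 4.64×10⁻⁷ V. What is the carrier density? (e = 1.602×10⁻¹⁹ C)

n ≈ 2.38×10²⁸ m⁻³

From V_H = IB/(n e t), n = IB/(V_H e t).
n = (8.16)(0.215)/((4.64×10⁻⁷)(1.602×10⁻¹⁹)(9.91×10⁻⁴)) ≈ 2.38×10²⁸ m⁻³.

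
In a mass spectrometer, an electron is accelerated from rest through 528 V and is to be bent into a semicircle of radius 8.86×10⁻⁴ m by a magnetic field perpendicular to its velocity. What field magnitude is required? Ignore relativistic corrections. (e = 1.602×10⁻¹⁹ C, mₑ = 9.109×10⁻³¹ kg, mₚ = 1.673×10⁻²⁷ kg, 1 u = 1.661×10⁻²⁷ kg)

v = √(2|q|V/m) = √(2·1.602×10⁻¹⁹·528/9.109×10⁻³¹) ≈ 1.363×10⁷ m/s.
B = mv/(|q|r) = (9.109×10⁻³¹)(1.363×10⁷)/((1.602×10⁻¹⁹)(8.86×10⁻⁴)) ≈ 0.0875 T.

B ≈ 0.0875 T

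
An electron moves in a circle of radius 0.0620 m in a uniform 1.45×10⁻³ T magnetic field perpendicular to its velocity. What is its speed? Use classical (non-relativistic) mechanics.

From |q|vB = mv²/r, v = |q|Br/m.
v = (1.602×10⁻¹⁹)(1.45×10⁻³)(0.0620)/9.109×10⁻³¹ ≈ 1.58×10⁷ m/s.

v ≈ 1.58×10⁷ m/s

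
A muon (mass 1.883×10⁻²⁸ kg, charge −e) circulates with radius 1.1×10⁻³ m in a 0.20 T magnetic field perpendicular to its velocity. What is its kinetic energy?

v = |q|Br/m, then KE = ½mv² = (qBr)²/(2m).
v = (1.602×10⁻¹⁹)(0.20)(1.1×10⁻³)/1.883×10⁻²⁸ ≈ 1.872×10⁵ m/s.
KE = ½(1.883×10⁻²⁸)(1.872×10⁵)² ≈ 3.3×10⁻¹⁸ J.

KE ≈ 3.3×10⁻¹⁸ J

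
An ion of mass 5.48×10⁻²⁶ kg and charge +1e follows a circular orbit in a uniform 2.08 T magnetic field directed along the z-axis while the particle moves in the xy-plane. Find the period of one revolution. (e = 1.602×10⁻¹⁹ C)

The cyclotron period depends only on m, q, B: T = 2πm/(|q|B).
T = 2π(5.48×10⁻²⁶)/((1.602×10⁻¹⁹)(2.08)) ≈ 1.03×10⁻⁶ s.

T ≈ 1.03×10⁻⁶ s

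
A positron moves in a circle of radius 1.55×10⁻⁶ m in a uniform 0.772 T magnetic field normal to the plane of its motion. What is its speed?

v ≈ 2.10×10⁵ m/s

From |q|vB = mv²/r, v = |q|Br/m.
v = (1.602×10⁻¹⁹)(0.772)(1.55×10⁻⁶)/9.109×10⁻³¹ ≈ 2.10×10⁵ m/s.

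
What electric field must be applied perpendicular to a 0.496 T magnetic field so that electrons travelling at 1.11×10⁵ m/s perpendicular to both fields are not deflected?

For straight-line motion qE = qvB, so E = vB.
E = 1.11×10⁵ × 0.496 = 5.51×10⁴ V/m.

E = 5.51×10⁴ V/m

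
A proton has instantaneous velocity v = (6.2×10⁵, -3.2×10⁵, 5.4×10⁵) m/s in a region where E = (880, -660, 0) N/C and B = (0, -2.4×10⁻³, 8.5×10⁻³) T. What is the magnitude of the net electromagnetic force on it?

v×B = (-1420, -5270, -1490) N/C.
E + v×B = (-544, -5930, -1490) N/C.
F = q(E + v×B) = (1.602×10⁻¹⁹ C)·(-544, -5930, -1490) = (-8.71×10⁻¹⁷, -9.50×10⁻¹⁶, -2.38×10⁻¹⁶) N.
|F| = 9.83×10⁻¹⁶ N.

|F| ≈ 9.83×10⁻¹⁶ N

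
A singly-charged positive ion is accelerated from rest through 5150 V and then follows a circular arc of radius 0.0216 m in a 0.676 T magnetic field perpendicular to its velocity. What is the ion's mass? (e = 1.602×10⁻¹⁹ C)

Combine |q|V = ½mv² and r = mv/(|q|B): eliminate v to get m = qB²r²/(2V).
m = (1.602×10⁻¹⁹)(0.676)²(0.0216)²/(2·5150) ≈ 3.32×10⁻²⁷ kg.

m ≈ 3.32×10⁻²⁷ kg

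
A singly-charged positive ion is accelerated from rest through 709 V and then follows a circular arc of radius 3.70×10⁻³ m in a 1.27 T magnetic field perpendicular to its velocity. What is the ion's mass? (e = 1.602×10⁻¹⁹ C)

Combine |q|V = ½mv² and r = mv/(|q|B): eliminate v to get m = qB²r²/(2V).
m = (1.602×10⁻¹⁹)(1.27)²(3.70×10⁻³)²/(2·709) ≈ 2.49×10⁻²⁷ kg.

m ≈ 2.49×10⁻²⁷ kg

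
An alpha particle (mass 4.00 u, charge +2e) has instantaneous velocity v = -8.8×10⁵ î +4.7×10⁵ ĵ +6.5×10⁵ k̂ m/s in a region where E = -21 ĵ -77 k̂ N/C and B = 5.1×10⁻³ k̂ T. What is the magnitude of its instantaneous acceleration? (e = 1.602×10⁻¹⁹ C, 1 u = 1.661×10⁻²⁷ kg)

|a| ≈ 2.44×10¹¹ m/s²

v×B = (2400, 4490, 0) N/C.
E + v×B = (2400, 4470, -77.0) N/C.
F = q(E + v×B) = (3.204×10⁻¹⁹ C)·(2400, 4470, -77.0) = (7.68×10⁻¹⁶, 1.43×10⁻¹⁵, -2.47×10⁻¹⁷) N.
|a| = |F|/m = 1.624×10⁻¹⁵/6.644×10⁻²⁷ ≈ 2.44×10¹¹ m/s².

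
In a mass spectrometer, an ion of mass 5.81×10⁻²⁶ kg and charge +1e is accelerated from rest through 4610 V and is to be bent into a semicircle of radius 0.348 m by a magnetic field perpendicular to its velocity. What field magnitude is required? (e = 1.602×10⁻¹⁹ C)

B ≈ 0.166 T

v = √(2|q|V/m) = √(2·1.602×10⁻¹⁹·4610/5.81×10⁻²⁶) ≈ 1.594×10⁵ m/s.
B = mv/(|q|r) = (5.81×10⁻²⁶)(1.594×10⁵)/((1.602×10⁻¹⁹)(0.348)) ≈ 0.166 T.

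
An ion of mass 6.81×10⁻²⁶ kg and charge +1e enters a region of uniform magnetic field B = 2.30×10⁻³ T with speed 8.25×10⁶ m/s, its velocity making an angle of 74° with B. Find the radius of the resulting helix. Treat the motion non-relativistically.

r ≈ 1470 m

v⊥ = v sinθ = 8.25×10⁶·sin74° ≈ 7.930×10⁶ m/s.
r = m v⊥/(|q|B) = (6.81×10⁻²⁶)(7.930×10⁶)/((1.602×10⁻¹⁹)(2.30×10⁻³)) ≈ 1470 m.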